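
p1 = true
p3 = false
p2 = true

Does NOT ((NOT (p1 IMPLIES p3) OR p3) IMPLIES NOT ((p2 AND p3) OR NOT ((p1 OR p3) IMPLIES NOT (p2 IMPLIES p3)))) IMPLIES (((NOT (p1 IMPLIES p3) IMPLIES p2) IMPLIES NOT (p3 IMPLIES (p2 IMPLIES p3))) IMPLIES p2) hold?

p1 IMPLIES p3 = true IMPLIES false = false
NOT (p1 IMPLIES p3) = NOT false = true
NOT (p1 IMPLIES p3) OR p3 = true OR false = true
p2 AND p3 = true AND false = false
p1 OR p3 = true OR false = true
p2 IMPLIES p3 = true IMPLIES false = false
NOT (p2 IMPLIES p3) = NOT false = true
(p1 OR p3) IMPLIES NOT (p2 IMPLIES p3) = true IMPLIES true = true
NOT ((p1 OR p3) IMPLIES NOT (p2 IMPLIES p3)) = NOT true = false
(p2 AND p3) OR NOT ((p1 OR p3) IMPLIES NOT (p2 IMPLIES p3)) = false OR false = false
NOT ((p2 AND p3) OR NOT ((p1 OR p3) IMPLIES NOT (p2 IMPLIES p3))) = NOT false = true
(NOT (p1 IMPLIES p3) OR p3) IMPLIES NOT ((p2 AND p3) OR NOT ((p1 OR p3) IMPLIES NOT (p2 IMPLIES p3))) = true IMPLIES true = true
NOT ((NOT (p1 IMPLIES p3) OR p3) IMPLIES NOT ((p2 AND p3) OR NOT ((p1 OR p3) IMPLIES NOT (p2 IMPLIES p3)))) = NOT true = false
p1 IMPLIES p3 = true IMPLIES false = false
NOT (p1 IMPLIES p3) = NOT false = true
NOT (p1 IMPLIES p3) IMPLIES p2 = true IMPLIES true = true
p2 IMPLIES p3 = true IMPLIES false = false
p3 IMPLIES (p2 IMPLIES p3) = false IMPLIES false = true
NOT (p3 IMPLIES (p2 IMPLIES p3)) = NOT true = false
(NOT (p1 IMPLIES p3) IMPLIES p2) IMPLIES NOT (p3 IMPLIES (p2 IMPLIES p3)) = true IMPLIES false = false
((NOT (p1 IMPLIES p3) IMPLIES p2) IMPLIES NOT (p3 IMPLIES (p2 IMPLIES p3))) IMPLIES p2 = false IMPLIES true = true
NOT ((NOT (p1 IMPLIES p3) OR p3) IMPLIES NOT ((p2 AND p3) OR NOT ((p1 OR p3) IMPLIES NOT (p2 IMPLIES p3)))) IMPLIES (((NOT (p1 IMPLIES p3) IMPLIES p2) IMPLIES NOT (p3 IMPLIES (p2 IMPLIES p3))) IMPLIES p2) = false IMPLIES true = true

true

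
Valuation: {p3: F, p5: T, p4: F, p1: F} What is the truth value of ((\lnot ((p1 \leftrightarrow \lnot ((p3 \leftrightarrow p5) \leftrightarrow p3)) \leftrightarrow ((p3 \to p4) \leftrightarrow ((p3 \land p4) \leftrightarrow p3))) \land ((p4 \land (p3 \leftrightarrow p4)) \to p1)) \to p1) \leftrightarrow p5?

p3 \leftrightarrow p5 = F \leftrightarrow T = F
(p3 \leftrightarrow p5) \leftrightarrow p3 = F \leftrightarrow F = T
\lnot ((p3 \leftrightarrow p5) \leftrightarrow p3) = \lnot T = F
p1 \leftrightarrow \lnot ((p3 \leftrightarrow p5) \leftrightarrow p3) = F \leftrightarrow F = T
p3 \to p4 = F \to F = T
p3 \land p4 = F \land F = F
(p3 \land p4) \leftrightarrow p3 = F \leftrightarrow F = T
(p3 \to p4) \leftrightarrow ((p3 \land p4) \leftrightarrow p3) = T \leftrightarrow T = T
(p1 \leftrightarrow \lnot ((p3 \leftrightarrow p5) \leftrightarrow p3)) \leftrightarrow ((p3 \to p4) \leftrightarrow ((p3 \land p4) \leftrightarrow p3)) = T \leftrightarrow T = T
\lnot ((p1 \leftrightarrow \lnot ((p3 \leftrightarrow p5) \leftrightarrow p3)) \leftrightarrow ((p3 \to p4) \leftrightarrow ((p3 \land p4) \leftrightarrow p3))) = \lnot T = F
p3 \leftrightarrow p4 = F \leftrightarrow F = T
p4 \land (p3 \leftrightarrow p4) = F \land T = F
(p4 \land (p3 \leftrightarrow p4)) \to p1 = F \to F = T
\lnot ((p1 \leftrightarrow \lnot ((p3 \leftrightarrow p5) \leftrightarrow p3)) \leftrightarrow ((p3 \to p4) \leftrightarrow ((p3 \land p4) \leftrightarrow p3))) \land ((p4 \land (p3 \leftrightarrow p4)) \to p1) = F \land T = F
(\lnot ((p1 \leftrightarrow \lnot ((p3 \leftrightarrow p5) \leftrightarrow p3)) \leftrightarrow ((p3 \to p4) \leftrightarrow ((p3 \land p4) \leftrightarrow p3))) \land ((p4 \land (p3 \leftrightarrow p4)) \to p1)) \to p1 = F \to F = T
((\lnot ((p1 \leftrightarrow \lnot ((p3 \leftrightarrow p5) \leftrightarrow p3)) \leftrightarrow ((p3 \to p4) \leftrightarrow ((p3 \land p4) \leftrightarrow p3))) \land ((p4 \land (p3 \leftrightarrow p4)) \to p1)) \to p1) \leftrightarrow p5 = T \leftrightarrow T = T

T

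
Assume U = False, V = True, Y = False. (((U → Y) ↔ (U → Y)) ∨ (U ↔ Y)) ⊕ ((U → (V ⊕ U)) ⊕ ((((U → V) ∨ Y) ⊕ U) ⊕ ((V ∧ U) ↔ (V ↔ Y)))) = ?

False

Substituting U=False, V=True, Y=False:
U → Y = False → False = True
U → Y = False → False = True
(U → Y) ↔ (U → Y) = True ↔ True = True
U ↔ Y = False ↔ False = True
((U → Y) ↔ (U → Y)) ∨ (U ↔ Y) = True ∨ True = True
V ⊕ U = True ⊕ False = True
U → (V ⊕ U) = False → True = True
U → V = False → True = True
(U → V) ∨ Y = True ∨ False = True
((U → V) ∨ Y) ⊕ U = True ⊕ False = True
V ∧ U = True ∧ False = False
V ↔ Y = True ↔ False = False
(V ∧ U) ↔ (V ↔ Y) = False ↔ False = True
(((U → V) ∨ Y) ⊕ U) ⊕ ((V ∧ U) ↔ (V ↔ Y)) = True ⊕ True = False
(U → (V ⊕ U)) ⊕ ((((U → V) ∨ Y) ⊕ U) ⊕ ((V ∧ U) ↔ (V ↔ Y))) = True ⊕ False = True
(((U → Y) ↔ (U → Y)) ∨ (U ↔ Y)) ⊕ ((U → (V ⊕ U)) ⊕ ((((U → V) ∨ Y) ⊕ U) ⊕ ((V ∧ U) ↔ (V ↔ Y)))) = True ⊕ True = False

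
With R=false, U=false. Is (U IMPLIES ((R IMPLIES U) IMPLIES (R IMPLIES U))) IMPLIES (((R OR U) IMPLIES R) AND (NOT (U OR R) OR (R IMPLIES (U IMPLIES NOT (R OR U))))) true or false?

true

R IMPLIES U = false IMPLIES false = true
R IMPLIES U = false IMPLIES false = true
(R IMPLIES U) IMPLIES (R IMPLIES U) = true IMPLIES true = true
U IMPLIES ((R IMPLIES U) IMPLIES (R IMPLIES U)) = false IMPLIES true = true
R OR U = false OR false = false
(R OR U) IMPLIES R = false IMPLIES false = true
U OR R = false OR false = false
NOT (U OR R) = NOT false = true
R OR U = false OR false = false
NOT (R OR U) = NOT false = true
U IMPLIES NOT (R OR U) = false IMPLIES true = true
R IMPLIES (U IMPLIES NOT (R OR U)) = false IMPLIES true = true
NOT (U OR R) OR (R IMPLIES (U IMPLIES NOT (R OR U))) = true OR true = true
((R OR U) IMPLIES R) AND (NOT (U OR R) OR (R IMPLIES (U IMPLIES NOT (R OR U)))) = true AND true = true
(U IMPLIES ((R IMPLIES U) IMPLIES (R IMPLIES U))) IMPLIES (((R OR U) IMPLIES R) AND (NOT (U OR R) OR (R IMPLIES (U IMPLIES NOT (R OR U))))) = true IMPLIES true = true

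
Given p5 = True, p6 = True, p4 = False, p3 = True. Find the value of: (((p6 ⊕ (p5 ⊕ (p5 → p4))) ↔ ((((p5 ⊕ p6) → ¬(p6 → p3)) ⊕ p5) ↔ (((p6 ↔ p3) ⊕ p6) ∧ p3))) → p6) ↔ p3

True

p5 → p4 = True → False = False
p5 ⊕ (p5 → p4) = True ⊕ False = True
p6 ⊕ (p5 ⊕ (p5 → p4)) = True ⊕ True = False
p5 ⊕ p6 = True ⊕ True = False
p6 → p3 = True → True = True
¬(p6 → p3) = ¬True = False
(p5 ⊕ p6) → ¬(p6 → p3) = False → False = True
((p5 ⊕ p6) → ¬(p6 → p3)) ⊕ p5 = True ⊕ True = False
p6 ↔ p3 = True ↔ True = True
(p6 ↔ p3) ⊕ p6 = True ⊕ True = False
((p6 ↔ p3) ⊕ p6) ∧ p3 = False ∧ True = False
(((p5 ⊕ p6) → ¬(p6 → p3)) ⊕ p5) ↔ (((p6 ↔ p3) ⊕ p6) ∧ p3) = False ↔ False = True
(p6 ⊕ (p5 ⊕ (p5 → p4))) ↔ ((((p5 ⊕ p6) → ¬(p6 → p3)) ⊕ p5) ↔ (((p6 ↔ p3) ⊕ p6) ∧ p3)) = False ↔ True = False
((p6 ⊕ (p5 ⊕ (p5 → p4))) ↔ ((((p5 ⊕ p6) → ¬(p6 → p3)) ⊕ p5) ↔ (((p6 ↔ p3) ⊕ p6) ∧ p3))) → p6 = False → True = True
(((p6 ⊕ (p5 ⊕ (p5 → p4))) ↔ ((((p5 ⊕ p6) → ¬(p6 → p3)) ⊕ p5) ↔ (((p6 ↔ p3) ⊕ p6) ∧ p3))) → p6) ↔ p3 = True ↔ True = True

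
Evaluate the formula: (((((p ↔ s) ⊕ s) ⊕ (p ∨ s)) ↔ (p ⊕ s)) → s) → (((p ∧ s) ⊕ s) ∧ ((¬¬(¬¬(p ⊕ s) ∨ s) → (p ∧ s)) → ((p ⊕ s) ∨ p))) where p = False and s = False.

False

p ↔ s = False ↔ False = True
(p ↔ s) ⊕ s = True ⊕ False = True
p ∨ s = False ∨ False = False
((p ↔ s) ⊕ s) ⊕ (p ∨ s) = True ⊕ False = True
p ⊕ s = False ⊕ False = False
(((p ↔ s) ⊕ s) ⊕ (p ∨ s)) ↔ (p ⊕ s) = True ↔ False = False
((((p ↔ s) ⊕ s) ⊕ (p ∨ s)) ↔ (p ⊕ s)) → s = False → False = True
p ∧ s = False ∧ False = False
(p ∧ s) ⊕ s = False ⊕ False = False
p ⊕ s = False ⊕ False = False
¬(p ⊕ s) = ¬False = True
¬¬(p ⊕ s) = ¬True = False
¬¬(p ⊕ s) ∨ s = False ∨ False = False
¬(¬¬(p ⊕ s) ∨ s) = ¬False = True
¬¬(¬¬(p ⊕ s) ∨ s) = ¬True = False
p ∧ s = False ∧ False = False
¬¬(¬¬(p ⊕ s) ∨ s) → (p ∧ s) = False → False = True
p ⊕ s = False ⊕ False = False
(p ⊕ s) ∨ p = False ∨ False = False
(¬¬(¬¬(p ⊕ s) ∨ s) → (p ∧ s)) → ((p ⊕ s) ∨ p) = True → False = False
((p ∧ s) ⊕ s) ∧ ((¬¬(¬¬(p ⊕ s) ∨ s) → (p ∧ s)) → ((p ⊕ s) ∨ p)) = False ∧ False = False
(((((p ↔ s) ⊕ s) ⊕ (p ∨ s)) ↔ (p ⊕ s)) → s) → (((p ∧ s) ⊕ s) ∧ ((¬¬(¬¬(p ⊕ s) ∨ s) → (p ∧ s)) → ((p ⊕ s) ∨ p))) = True → False = False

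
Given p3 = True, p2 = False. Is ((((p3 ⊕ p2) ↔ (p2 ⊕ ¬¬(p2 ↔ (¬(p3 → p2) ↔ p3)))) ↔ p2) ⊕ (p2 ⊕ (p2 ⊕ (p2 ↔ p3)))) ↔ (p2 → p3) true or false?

p3 ⊕ p2 = True ⊕ False = True
p3 → p2 = True → False = False
¬(p3 → p2) = ¬False = True
¬(p3 → p2) ↔ p3 = True ↔ True = True
p2 ↔ (¬(p3 → p2) ↔ p3) = False ↔ True = False
¬(p2 ↔ (¬(p3 → p2) ↔ p3)) = ¬False = True
¬¬(p2 ↔ (¬(p3 → p2) ↔ p3)) = ¬True = False
p2 ⊕ ¬¬(p2 ↔ (¬(p3 → p2) ↔ p3)) = False ⊕ False = False
(p3 ⊕ p2) ↔ (p2 ⊕ ¬¬(p2 ↔ (¬(p3 → p2) ↔ p3))) = True ↔ False = False
((p3 ⊕ p2) ↔ (p2 ⊕ ¬¬(p2 ↔ (¬(p3 → p2) ↔ p3)))) ↔ p2 = False ↔ False = True
p2 ↔ p3 = False ↔ True = False
p2 ⊕ (p2 ↔ p3) = False ⊕ False = False
p2 ⊕ (p2 ⊕ (p2 ↔ p3)) = False ⊕ False = False
(((p3 ⊕ p2) ↔ (p2 ⊕ ¬¬(p2 ↔ (¬(p3 → p2) ↔ p3)))) ↔ p2) ⊕ (p2 ⊕ (p2 ⊕ (p2 ↔ p3))) = True ⊕ False = True
p2 → p3 = False → True = True
((((p3 ⊕ p2) ↔ (p2 ⊕ ¬¬(p2 ↔ (¬(p3 → p2) ↔ p3)))) ↔ p2) ⊕ (p2 ⊕ (p2 ⊕ (p2 ↔ p3)))) ↔ (p2 → p3) = True ↔ True = True

True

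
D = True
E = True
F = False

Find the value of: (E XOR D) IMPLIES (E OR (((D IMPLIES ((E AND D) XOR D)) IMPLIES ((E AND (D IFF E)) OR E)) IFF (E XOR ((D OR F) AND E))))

Substituting D=True, E=True, F=False:
E XOR D = True XOR True = False
E AND D = True AND True = True
(E AND D) XOR D = True XOR True = False
D IMPLIES ((E AND D) XOR D) = True IMPLIES False = False
D IFF E = True IFF True = True
E AND (D IFF E) = True AND True = True
(E AND (D IFF E)) OR E = True OR True = True
(D IMPLIES ((E AND D) XOR D)) IMPLIES ((E AND (D IFF E)) OR E) = False IMPLIES True = True
D OR F = True OR False = True
(D OR F) AND E = True AND True = True
E XOR ((D OR F) AND E) = True XOR True = False
((D IMPLIES ((E AND D) XOR D)) IMPLIES ((E AND (D IFF E)) OR E)) IFF (E XOR ((D OR F) AND E)) = True IFF False = False
E OR (((D IMPLIES ((E AND D) XOR D)) IMPLIES ((E AND (D IFF E)) OR E)) IFF (E XOR ((D OR F) AND E))) = True OR False = True
(E XOR D) IMPLIES (E OR (((D IMPLIES ((E AND D) XOR D)) IMPLIES ((E AND (D IFF E)) OR E)) IFF (E XOR ((D OR F) AND E)))) = False IMPLIES True = True

True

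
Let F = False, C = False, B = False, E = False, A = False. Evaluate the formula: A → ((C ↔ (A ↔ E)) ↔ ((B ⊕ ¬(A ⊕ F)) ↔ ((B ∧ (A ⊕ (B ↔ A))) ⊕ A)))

True

Substituting F=False, C=False, B=False, E=False, A=False:
A ↔ E = False ↔ False = True
C ↔ (A ↔ E) = False ↔ True = False
A ⊕ F = False ⊕ False = False
¬(A ⊕ F) = ¬False = True
B ⊕ ¬(A ⊕ F) = False ⊕ True = True
B ↔ A = False ↔ False = True
A ⊕ (B ↔ A) = False ⊕ True = True
B ∧ (A ⊕ (B ↔ A)) = False ∧ True = False
(B ∧ (A ⊕ (B ↔ A))) ⊕ A = False ⊕ False = False
(B ⊕ ¬(A ⊕ F)) ↔ ((B ∧ (A ⊕ (B ↔ A))) ⊕ A) = True ↔ False = False
(C ↔ (A ↔ E)) ↔ ((B ⊕ ¬(A ⊕ F)) ↔ ((B ∧ (A ⊕ (B ↔ A))) ⊕ A)) = False ↔ False = True
A → ((C ↔ (A ↔ E)) ↔ ((B ⊕ ¬(A ⊕ F)) ↔ ((B ∧ (A ⊕ (B ↔ A))) ⊕ A))) = False → True = True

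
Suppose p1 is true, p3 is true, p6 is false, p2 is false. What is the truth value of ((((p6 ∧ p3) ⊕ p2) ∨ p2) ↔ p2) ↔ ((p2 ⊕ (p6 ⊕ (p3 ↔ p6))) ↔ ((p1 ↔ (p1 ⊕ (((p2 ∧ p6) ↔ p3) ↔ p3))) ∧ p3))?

False

Substituting p1=True, p3=True, p6=False, p2=False:
p6 ∧ p3 = False ∧ True = False
(p6 ∧ p3) ⊕ p2 = False ⊕ False = False
((p6 ∧ p3) ⊕ p2) ∨ p2 = False ∨ False = False
(((p6 ∧ p3) ⊕ p2) ∨ p2) ↔ p2 = False ↔ False = True
p3 ↔ p6 = True ↔ False = False
p6 ⊕ (p3 ↔ p6) = False ⊕ False = False
p2 ⊕ (p6 ⊕ (p3 ↔ p6)) = False ⊕ False = False
p2 ∧ p6 = False ∧ False = False
(p2 ∧ p6) ↔ p3 = False ↔ True = False
((p2 ∧ p6) ↔ p3) ↔ p3 = False ↔ True = False
p1 ⊕ (((p2 ∧ p6) ↔ p3) ↔ p3) = True ⊕ False = True
p1 ↔ (p1 ⊕ (((p2 ∧ p6) ↔ p3) ↔ p3)) = True ↔ True = True
(p1 ↔ (p1 ⊕ (((p2 ∧ p6) ↔ p3) ↔ p3))) ∧ p3 = True ∧ True = True
(p2 ⊕ (p6 ⊕ (p3 ↔ p6))) ↔ ((p1 ↔ (p1 ⊕ (((p2 ∧ p6) ↔ p3) ↔ p3))) ∧ p3) = False ↔ True = False
((((p6 ∧ p3) ⊕ p2) ∨ p2) ↔ p2) ↔ ((p2 ⊕ (p6 ⊕ (p3 ↔ p6))) ↔ ((p1 ↔ (p1 ⊕ (((p2 ∧ p6) ↔ p3) ↔ p3))) ∧ p3)) = True ↔ False = False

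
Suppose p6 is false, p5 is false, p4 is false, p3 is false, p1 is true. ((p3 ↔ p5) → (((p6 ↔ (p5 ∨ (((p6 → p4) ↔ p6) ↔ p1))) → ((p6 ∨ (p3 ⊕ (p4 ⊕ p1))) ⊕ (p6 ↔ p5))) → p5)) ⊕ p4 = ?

p3 ↔ p5 = False ↔ False = True
p6 → p4 = False → False = True
(p6 → p4) ↔ p6 = True ↔ False = False
((p6 → p4) ↔ p6) ↔ p1 = False ↔ True = False
p5 ∨ (((p6 → p4) ↔ p6) ↔ p1) = False ∨ False = False
p6 ↔ (p5 ∨ (((p6 → p4) ↔ p6) ↔ p1)) = False ↔ False = True
p4 ⊕ p1 = False ⊕ True = True
p3 ⊕ (p4 ⊕ p1) = False ⊕ True = True
p6 ∨ (p3 ⊕ (p4 ⊕ p1)) = False ∨ True = True
p6 ↔ p5 = False ↔ False = True
(p6 ∨ (p3 ⊕ (p4 ⊕ p1))) ⊕ (p6 ↔ p5) = True ⊕ True = False
(p6 ↔ (p5 ∨ (((p6 → p4) ↔ p6) ↔ p1))) → ((p6 ∨ (p3 ⊕ (p4 ⊕ p1))) ⊕ (p6 ↔ p5)) = True → False = False
((p6 ↔ (p5 ∨ (((p6 → p4) ↔ p6) ↔ p1))) → ((p6 ∨ (p3 ⊕ (p4 ⊕ p1))) ⊕ (p6 ↔ p5))) → p5 = False → False = True
(p3 ↔ p5) → (((p6 ↔ (p5 ∨ (((p6 → p4) ↔ p6) ↔ p1))) → ((p6 ∨ (p3 ⊕ (p4 ⊕ p1))) ⊕ (p6 ↔ p5))) → p5) = True → True = True
((p3 ↔ p5) → (((p6 ↔ (p5 ∨ (((p6 → p4) ↔ p6) ↔ p1))) → ((p6 ∨ (p3 ⊕ (p4 ⊕ p1))) ⊕ (p6 ↔ p5))) → p5)) ⊕ p4 = True ⊕ False = True

True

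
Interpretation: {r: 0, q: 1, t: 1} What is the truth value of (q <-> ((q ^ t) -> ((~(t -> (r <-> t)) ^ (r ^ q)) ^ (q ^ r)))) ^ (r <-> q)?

1

q ^ t = 1 ^ 1 = 0
r <-> t = 0 <-> 1 = 0
t -> (r <-> t) = 1 -> 0 = 0
~(t -> (r <-> t)) = ~0 = 1
r ^ q = 0 ^ 1 = 1
~(t -> (r <-> t)) ^ (r ^ q) = 1 ^ 1 = 0
q ^ r = 1 ^ 0 = 1
(~(t -> (r <-> t)) ^ (r ^ q)) ^ (q ^ r) = 0 ^ 1 = 1
(q ^ t) -> ((~(t -> (r <-> t)) ^ (r ^ q)) ^ (q ^ r)) = 0 -> 1 = 1
q <-> ((q ^ t) -> ((~(t -> (r <-> t)) ^ (r ^ q)) ^ (q ^ r))) = 1 <-> 1 = 1
r <-> q = 0 <-> 1 = 0
(q <-> ((q ^ t) -> ((~(t -> (r <-> t)) ^ (r ^ q)) ^ (q ^ r)))) ^ (r <-> q) = 1 ^ 0 = 1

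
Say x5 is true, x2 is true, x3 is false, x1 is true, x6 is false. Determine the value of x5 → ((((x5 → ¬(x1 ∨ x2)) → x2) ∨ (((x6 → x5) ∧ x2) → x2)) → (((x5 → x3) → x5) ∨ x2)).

Substituting x5=True, x2=True, x3=False, x1=True, x6=False:
x1 ∨ x2 = True ∨ True = True
¬(x1 ∨ x2) = ¬True = False
x5 → ¬(x1 ∨ x2) = True → False = False
(x5 → ¬(x1 ∨ x2)) → x2 = False → True = True
x6 → x5 = False → True = True
(x6 → x5) ∧ x2 = True ∧ True = True
((x6 → x5) ∧ x2) → x2 = True → True = True
((x5 → ¬(x1 ∨ x2)) → x2) ∨ (((x6 → x5) ∧ x2) → x2) = True ∨ True = True
x5 → x3 = True → False = False
(x5 → x3) → x5 = False → True = True
((x5 → x3) → x5) ∨ x2 = True ∨ True = True
(((x5 → ¬(x1 ∨ x2)) → x2) ∨ (((x6 → x5) ∧ x2) → x2)) → (((x5 → x3) → x5) ∨ x2) = True → True = True
x5 → ((((x5 → ¬(x1 ∨ x2)) → x2) ∨ (((x6 → x5) ∧ x2) → x2)) → (((x5 → x3) → x5) ∨ x2)) = True → True = True

True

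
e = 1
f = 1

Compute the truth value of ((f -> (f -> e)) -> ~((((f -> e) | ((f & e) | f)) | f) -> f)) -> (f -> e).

Substituting e=1, f=1:
f -> e = 1 -> 1 = 1
f -> (f -> e) = 1 -> 1 = 1
f -> e = 1 -> 1 = 1
f & e = 1 & 1 = 1
(f & e) | f = 1 | 1 = 1
(f -> e) | ((f & e) | f) = 1 | 1 = 1
((f -> e) | ((f & e) | f)) | f = 1 | 1 = 1
(((f -> e) | ((f & e) | f)) | f) -> f = 1 -> 1 = 1
~((((f -> e) | ((f & e) | f)) | f) -> f) = ~1 = 0
(f -> (f -> e)) -> ~((((f -> e) | ((f & e) | f)) | f) -> f) = 1 -> 0 = 0
f -> e = 1 -> 1 = 1
((f -> (f -> e)) -> ~((((f -> e) | ((f & e) | f)) | f) -> f)) -> (f -> e) = 0 -> 1 = 1

1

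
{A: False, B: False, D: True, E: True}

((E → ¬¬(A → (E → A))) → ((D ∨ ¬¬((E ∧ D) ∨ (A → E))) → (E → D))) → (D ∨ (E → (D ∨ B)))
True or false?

E → A = True → False = False
A → (E → A) = False → False = True
¬(A → (E → A)) = ¬True = False
¬¬(A → (E → A)) = ¬False = True
E → ¬¬(A → (E → A)) = True → True = True
E ∧ D = True ∧ True = True
A → E = False → True = True
(E ∧ D) ∨ (A → E) = True ∨ True = True
¬((E ∧ D) ∨ (A → E)) = ¬True = False
¬¬((E ∧ D) ∨ (A → E)) = ¬False = True
D ∨ ¬¬((E ∧ D) ∨ (A → E)) = True ∨ True = True
E → D = True → True = True
(D ∨ ¬¬((E ∧ D) ∨ (A → E))) → (E → D) = True → True = True
(E → ¬¬(A → (E → A))) → ((D ∨ ¬¬((E ∧ D) ∨ (A → E))) → (E → D)) = True → True = True
D ∨ B = True ∨ False = True
E → (D ∨ B) = True → True = True
D ∨ (E → (D ∨ B)) = True ∨ True = True
((E → ¬¬(A → (E → A))) → ((D ∨ ¬¬((E ∧ D) ∨ (A → E))) → (E → D))) → (D ∨ (E → (D ∨ B))) = True → True = True

True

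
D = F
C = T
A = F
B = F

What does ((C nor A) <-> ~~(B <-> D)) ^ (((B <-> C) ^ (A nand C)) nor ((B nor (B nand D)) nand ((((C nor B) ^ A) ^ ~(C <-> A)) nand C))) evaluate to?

C nor A = T nor F = F
B <-> D = F <-> F = T
~(B <-> D) = ~T = F
~~(B <-> D) = ~F = T
(C nor A) <-> ~~(B <-> D) = F <-> T = F
B <-> C = F <-> T = F
A nand C = F nand T = T
(B <-> C) ^ (A nand C) = F ^ T = T
B nand D = F nand F = T
B nor (B nand D) = F nor T = F
C nor B = T nor F = F
(C nor B) ^ A = F ^ F = F
C <-> A = T <-> F = F
~(C <-> A) = ~F = T
((C nor B) ^ A) ^ ~(C <-> A) = F ^ T = T
(((C nor B) ^ A) ^ ~(C <-> A)) nand C = T nand T = F
(B nor (B nand D)) nand ((((C nor B) ^ A) ^ ~(C <-> A)) nand C) = F nand F = T
((B <-> C) ^ (A nand C)) nor ((B nor (B nand D)) nand ((((C nor B) ^ A) ^ ~(C <-> A)) nand C)) = T nor T = F
((C nor A) <-> ~~(B <-> D)) ^ (((B <-> C) ^ (A nand C)) nor ((B nor (B nand D)) nand ((((C nor B) ^ A) ^ ~(C <-> A)) nand C))) = F ^ F = F

F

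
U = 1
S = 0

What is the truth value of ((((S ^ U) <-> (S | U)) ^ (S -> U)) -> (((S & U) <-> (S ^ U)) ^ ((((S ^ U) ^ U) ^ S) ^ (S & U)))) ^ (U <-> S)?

1

S ^ U = 0 ^ 1 = 1
S | U = 0 | 1 = 1
(S ^ U) <-> (S | U) = 1 <-> 1 = 1
S -> U = 0 -> 1 = 1
((S ^ U) <-> (S | U)) ^ (S -> U) = 1 ^ 1 = 0
S & U = 0 & 1 = 0
S ^ U = 0 ^ 1 = 1
(S & U) <-> (S ^ U) = 0 <-> 1 = 0
S ^ U = 0 ^ 1 = 1
(S ^ U) ^ U = 1 ^ 1 = 0
((S ^ U) ^ U) ^ S = 0 ^ 0 = 0
S & U = 0 & 1 = 0
(((S ^ U) ^ U) ^ S) ^ (S & U) = 0 ^ 0 = 0
((S & U) <-> (S ^ U)) ^ ((((S ^ U) ^ U) ^ S) ^ (S & U)) = 0 ^ 0 = 0
(((S ^ U) <-> (S | U)) ^ (S -> U)) -> (((S & U) <-> (S ^ U)) ^ ((((S ^ U) ^ U) ^ S) ^ (S & U))) = 0 -> 0 = 1
U <-> S = 1 <-> 0 = 0
((((S ^ U) <-> (S | U)) ^ (S -> U)) -> (((S & U) <-> (S ^ U)) ^ ((((S ^ U) ^ U) ^ S) ^ (S & U)))) ^ (U <-> S) = 1 ^ 0 = 1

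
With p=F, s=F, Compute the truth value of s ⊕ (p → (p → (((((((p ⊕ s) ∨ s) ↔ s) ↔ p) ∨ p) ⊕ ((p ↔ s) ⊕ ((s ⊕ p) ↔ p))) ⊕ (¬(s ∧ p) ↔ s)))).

T

p ⊕ s = F ⊕ F = F
(p ⊕ s) ∨ s = F ∨ F = F
((p ⊕ s) ∨ s) ↔ s = F ↔ F = T
(((p ⊕ s) ∨ s) ↔ s) ↔ p = T ↔ F = F
((((p ⊕ s) ∨ s) ↔ s) ↔ p) ∨ p = F ∨ F = F
p ↔ s = F ↔ F = T
s ⊕ p = F ⊕ F = F
(s ⊕ p) ↔ p = F ↔ F = T
(p ↔ s) ⊕ ((s ⊕ p) ↔ p) = T ⊕ T = F
(((((p ⊕ s) ∨ s) ↔ s) ↔ p) ∨ p) ⊕ ((p ↔ s) ⊕ ((s ⊕ p) ↔ p)) = F ⊕ F = F
s ∧ p = F ∧ F = F
¬(s ∧ p) = ¬F = T
¬(s ∧ p) ↔ s = T ↔ F = F
((((((p ⊕ s) ∨ s) ↔ s) ↔ p) ∨ p) ⊕ ((p ↔ s) ⊕ ((s ⊕ p) ↔ p))) ⊕ (¬(s ∧ p) ↔ s) = F ⊕ F = F
p → (((((((p ⊕ s) ∨ s) ↔ s) ↔ p) ∨ p) ⊕ ((p ↔ s) ⊕ ((s ⊕ p) ↔ p))) ⊕ (¬(s ∧ p) ↔ s)) = F → F = T
p → (p → (((((((p ⊕ s) ∨ s) ↔ s) ↔ p) ∨ p) ⊕ ((p ↔ s) ⊕ ((s ⊕ p) ↔ p))) ⊕ (¬(s ∧ p) ↔ s))) = F → T = T
s ⊕ (p → (p → (((((((p ⊕ s) ∨ s) ↔ s) ↔ p) ∨ p) ⊕ ((p ↔ s) ⊕ ((s ⊕ p) ↔ p))) ⊕ (¬(s ∧ p) ↔ s)))) = F ⊕ T = T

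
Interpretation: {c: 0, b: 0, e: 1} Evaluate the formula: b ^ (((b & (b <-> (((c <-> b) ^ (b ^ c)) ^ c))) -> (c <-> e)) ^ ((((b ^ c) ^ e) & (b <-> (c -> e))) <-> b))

0

Substituting c=0, b=0, e=1:
c <-> b = 0 <-> 0 = 1
b ^ c = 0 ^ 0 = 0
(c <-> b) ^ (b ^ c) = 1 ^ 0 = 1
((c <-> b) ^ (b ^ c)) ^ c = 1 ^ 0 = 1
b <-> (((c <-> b) ^ (b ^ c)) ^ c) = 0 <-> 1 = 0
b & (b <-> (((c <-> b) ^ (b ^ c)) ^ c)) = 0 & 0 = 0
c <-> e = 0 <-> 1 = 0
(b & (b <-> (((c <-> b) ^ (b ^ c)) ^ c))) -> (c <-> e) = 0 -> 0 = 1
b ^ c = 0 ^ 0 = 0
(b ^ c) ^ e = 0 ^ 1 = 1
c -> e = 0 -> 1 = 1
b <-> (c -> e) = 0 <-> 1 = 0
((b ^ c) ^ e) & (b <-> (c -> e)) = 1 & 0 = 0
(((b ^ c) ^ e) & (b <-> (c -> e))) <-> b = 0 <-> 0 = 1
((b & (b <-> (((c <-> b) ^ (b ^ c)) ^ c))) -> (c <-> e)) ^ ((((b ^ c) ^ e) & (b <-> (c -> e))) <-> b) = 1 ^ 1 = 0
b ^ (((b & (b <-> (((c <-> b) ^ (b ^ c)) ^ c))) -> (c <-> e)) ^ ((((b ^ c) ^ e) & (b <-> (c -> e))) <-> b)) = 0 ^ 0 = 0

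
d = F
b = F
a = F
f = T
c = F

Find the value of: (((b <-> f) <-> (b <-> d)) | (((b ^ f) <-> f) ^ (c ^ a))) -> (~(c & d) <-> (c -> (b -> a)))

b <-> f = F <-> T = F
b <-> d = F <-> F = T
(b <-> f) <-> (b <-> d) = F <-> T = F
b ^ f = F ^ T = T
(b ^ f) <-> f = T <-> T = T
c ^ a = F ^ F = F
((b ^ f) <-> f) ^ (c ^ a) = T ^ F = T
((b <-> f) <-> (b <-> d)) | (((b ^ f) <-> f) ^ (c ^ a)) = F | T = T
c & d = F & F = F
~(c & d) = ~F = T
b -> a = F -> F = T
c -> (b -> a) = F -> T = T
~(c & d) <-> (c -> (b -> a)) = T <-> T = T
(((b <-> f) <-> (b <-> d)) | (((b ^ f) <-> f) ^ (c ^ a))) -> (~(c & d) <-> (c -> (b -> a))) = T -> T = T

T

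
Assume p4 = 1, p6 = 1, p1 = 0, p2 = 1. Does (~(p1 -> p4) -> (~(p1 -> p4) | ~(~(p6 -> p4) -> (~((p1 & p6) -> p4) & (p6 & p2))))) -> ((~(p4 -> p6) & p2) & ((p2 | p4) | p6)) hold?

0

Substituting p4=1, p6=1, p1=0, p2=1:
p1 -> p4 = 0 -> 1 = 1
~(p1 -> p4) = ~1 = 0
p1 -> p4 = 0 -> 1 = 1
~(p1 -> p4) = ~1 = 0
p6 -> p4 = 1 -> 1 = 1
~(p6 -> p4) = ~1 = 0
p1 & p6 = 0 & 1 = 0
(p1 & p6) -> p4 = 0 -> 1 = 1
~((p1 & p6) -> p4) = ~1 = 0
p6 & p2 = 1 & 1 = 1
~((p1 & p6) -> p4) & (p6 & p2) = 0 & 1 = 0
~(p6 -> p4) -> (~((p1 & p6) -> p4) & (p6 & p2)) = 0 -> 0 = 1
~(~(p6 -> p4) -> (~((p1 & p6) -> p4) & (p6 & p2))) = ~1 = 0
~(p1 -> p4) | ~(~(p6 -> p4) -> (~((p1 & p6) -> p4) & (p6 & p2))) = 0 | 0 = 0
~(p1 -> p4) -> (~(p1 -> p4) | ~(~(p6 -> p4) -> (~((p1 & p6) -> p4) & (p6 & p2)))) = 0 -> 0 = 1
p4 -> p6 = 1 -> 1 = 1
~(p4 -> p6) = ~1 = 0
~(p4 -> p6) & p2 = 0 & 1 = 0
p2 | p4 = 1 | 1 = 1
(p2 | p4) | p6 = 1 | 1 = 1
(~(p4 -> p6) & p2) & ((p2 | p4) | p6) = 0 & 1 = 0
(~(p1 -> p4) -> (~(p1 -> p4) | ~(~(p6 -> p4) -> (~((p1 & p6) -> p4) & (p6 & p2))))) -> ((~(p4 -> p6) & p2) & ((p2 | p4) | p6)) = 1 -> 0 = 0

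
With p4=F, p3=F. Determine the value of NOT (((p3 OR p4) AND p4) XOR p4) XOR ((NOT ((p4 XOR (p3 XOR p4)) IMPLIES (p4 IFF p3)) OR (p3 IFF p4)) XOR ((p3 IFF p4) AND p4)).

p3 OR p4 = F OR F = F
(p3 OR p4) AND p4 = F AND F = F
((p3 OR p4) AND p4) XOR p4 = F XOR F = F
NOT (((p3 OR p4) AND p4) XOR p4) = NOT F = T
p3 XOR p4 = F XOR F = F
p4 XOR (p3 XOR p4) = F XOR F = F
p4 IFF p3 = F IFF F = T
(p4 XOR (p3 XOR p4)) IMPLIES (p4 IFF p3) = F IMPLIES T = T
NOT ((p4 XOR (p3 XOR p4)) IMPLIES (p4 IFF p3)) = NOT T = F
p3 IFF p4 = F IFF F = T
NOT ((p4 XOR (p3 XOR p4)) IMPLIES (p4 IFF p3)) OR (p3 IFF p4) = F OR T = T
p3 IFF p4 = F IFF F = T
(p3 IFF p4) AND p4 = T AND F = F
(NOT ((p4 XOR (p3 XOR p4)) IMPLIES (p4 IFF p3)) OR (p3 IFF p4)) XOR ((p3 IFF p4) AND p4) = T XOR F = T
NOT (((p3 OR p4) AND p4) XOR p4) XOR ((NOT ((p4 XOR (p3 XOR p4)) IMPLIES (p4 IFF p3)) OR (p3 IFF p4)) XOR ((p3 IFF p4) AND p4)) = T XOR T = F

F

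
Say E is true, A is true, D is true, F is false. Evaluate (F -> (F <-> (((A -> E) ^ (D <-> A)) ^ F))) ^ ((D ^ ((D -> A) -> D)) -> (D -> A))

0

Substituting E=1, A=1, D=1, F=0:
A -> E = 1 -> 1 = 1
D <-> A = 1 <-> 1 = 1
(A -> E) ^ (D <-> A) = 1 ^ 1 = 0
((A -> E) ^ (D <-> A)) ^ F = 0 ^ 0 = 0
F <-> (((A -> E) ^ (D <-> A)) ^ F) = 0 <-> 0 = 1
F -> (F <-> (((A -> E) ^ (D <-> A)) ^ F)) = 0 -> 1 = 1
D -> A = 1 -> 1 = 1
(D -> A) -> D = 1 -> 1 = 1
D ^ ((D -> A) -> D) = 1 ^ 1 = 0
D -> A = 1 -> 1 = 1
(D ^ ((D -> A) -> D)) -> (D -> A) = 0 -> 1 = 1
(F -> (F <-> (((A -> E) ^ (D <-> A)) ^ F))) ^ ((D ^ ((D -> A) -> D)) -> (D -> A)) = 1 ^ 1 = 0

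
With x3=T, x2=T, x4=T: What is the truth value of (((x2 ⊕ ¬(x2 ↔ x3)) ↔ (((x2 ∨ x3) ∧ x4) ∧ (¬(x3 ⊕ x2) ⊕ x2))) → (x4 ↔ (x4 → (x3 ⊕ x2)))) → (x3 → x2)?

T

Substituting x3=T, x2=T, x4=T:
x2 ↔ x3 = T ↔ T = T
¬(x2 ↔ x3) = ¬T = F
x2 ⊕ ¬(x2 ↔ x3) = T ⊕ F = T
x2 ∨ x3 = T ∨ T = T
(x2 ∨ x3) ∧ x4 = T ∧ T = T
x3 ⊕ x2 = T ⊕ T = F
¬(x3 ⊕ x2) = ¬F = T
¬(x3 ⊕ x2) ⊕ x2 = T ⊕ T = F
((x2 ∨ x3) ∧ x4) ∧ (¬(x3 ⊕ x2) ⊕ x2) = T ∧ F = F
(x2 ⊕ ¬(x2 ↔ x3)) ↔ (((x2 ∨ x3) ∧ x4) ∧ (¬(x3 ⊕ x2) ⊕ x2)) = T ↔ F = F
x3 ⊕ x2 = T ⊕ T = F
x4 → (x3 ⊕ x2) = T → F = F
x4 ↔ (x4 → (x3 ⊕ x2)) = T ↔ F = F
((x2 ⊕ ¬(x2 ↔ x3)) ↔ (((x2 ∨ x3) ∧ x4) ∧ (¬(x3 ⊕ x2) ⊕ x2))) → (x4 ↔ (x4 → (x3 ⊕ x2))) = F → F = T
x3 → x2 = T → T = T
(((x2 ⊕ ¬(x2 ↔ x3)) ↔ (((x2 ∨ x3) ∧ x4) ∧ (¬(x3 ⊕ x2) ⊕ x2))) → (x4 ↔ (x4 → (x3 ⊕ x2)))) → (x3 → x2) = T → T = T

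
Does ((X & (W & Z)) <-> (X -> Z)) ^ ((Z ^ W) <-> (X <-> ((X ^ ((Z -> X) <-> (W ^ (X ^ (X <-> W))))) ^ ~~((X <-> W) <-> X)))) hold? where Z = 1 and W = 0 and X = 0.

Substituting Z=1, W=0, X=0:
W & Z = 0 & 1 = 0
X & (W & Z) = 0 & 0 = 0
X -> Z = 0 -> 1 = 1
(X & (W & Z)) <-> (X -> Z) = 0 <-> 1 = 0
Z ^ W = 1 ^ 0 = 1
Z -> X = 1 -> 0 = 0
X <-> W = 0 <-> 0 = 1
X ^ (X <-> W) = 0 ^ 1 = 1
W ^ (X ^ (X <-> W)) = 0 ^ 1 = 1
(Z -> X) <-> (W ^ (X ^ (X <-> W))) = 0 <-> 1 = 0
X ^ ((Z -> X) <-> (W ^ (X ^ (X <-> W)))) = 0 ^ 0 = 0
X <-> W = 0 <-> 0 = 1
(X <-> W) <-> X = 1 <-> 0 = 0
~((X <-> W) <-> X) = ~0 = 1
~~((X <-> W) <-> X) = ~1 = 0
(X ^ ((Z -> X) <-> (W ^ (X ^ (X <-> W))))) ^ ~~((X <-> W) <-> X) = 0 ^ 0 = 0
X <-> ((X ^ ((Z -> X) <-> (W ^ (X ^ (X <-> W))))) ^ ~~((X <-> W) <-> X)) = 0 <-> 0 = 1
(Z ^ W) <-> (X <-> ((X ^ ((Z -> X) <-> (W ^ (X ^ (X <-> W))))) ^ ~~((X <-> W) <-> X))) = 1 <-> 1 = 1
((X & (W & Z)) <-> (X -> Z)) ^ ((Z ^ W) <-> (X <-> ((X ^ ((Z -> X) <-> (W ^ (X ^ (X <-> W))))) ^ ~~((X <-> W) <-> X)))) = 0 ^ 1 = 1

1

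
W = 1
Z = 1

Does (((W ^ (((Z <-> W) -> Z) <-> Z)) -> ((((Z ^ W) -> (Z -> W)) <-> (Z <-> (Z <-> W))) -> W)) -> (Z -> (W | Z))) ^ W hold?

0

Z <-> W = 1 <-> 1 = 1
(Z <-> W) -> Z = 1 -> 1 = 1
((Z <-> W) -> Z) <-> Z = 1 <-> 1 = 1
W ^ (((Z <-> W) -> Z) <-> Z) = 1 ^ 1 = 0
Z ^ W = 1 ^ 1 = 0
Z -> W = 1 -> 1 = 1
(Z ^ W) -> (Z -> W) = 0 -> 1 = 1
Z <-> W = 1 <-> 1 = 1
Z <-> (Z <-> W) = 1 <-> 1 = 1
((Z ^ W) -> (Z -> W)) <-> (Z <-> (Z <-> W)) = 1 <-> 1 = 1
(((Z ^ W) -> (Z -> W)) <-> (Z <-> (Z <-> W))) -> W = 1 -> 1 = 1
(W ^ (((Z <-> W) -> Z) <-> Z)) -> ((((Z ^ W) -> (Z -> W)) <-> (Z <-> (Z <-> W))) -> W) = 0 -> 1 = 1
W | Z = 1 | 1 = 1
Z -> (W | Z) = 1 -> 1 = 1
((W ^ (((Z <-> W) -> Z) <-> Z)) -> ((((Z ^ W) -> (Z -> W)) <-> (Z <-> (Z <-> W))) -> W)) -> (Z -> (W | Z)) = 1 -> 1 = 1
(((W ^ (((Z <-> W) -> Z) <-> Z)) -> ((((Z ^ W) -> (Z -> W)) <-> (Z <-> (Z <-> W))) -> W)) -> (Z -> (W | Z))) ^ W = 1 ^ 1 = 0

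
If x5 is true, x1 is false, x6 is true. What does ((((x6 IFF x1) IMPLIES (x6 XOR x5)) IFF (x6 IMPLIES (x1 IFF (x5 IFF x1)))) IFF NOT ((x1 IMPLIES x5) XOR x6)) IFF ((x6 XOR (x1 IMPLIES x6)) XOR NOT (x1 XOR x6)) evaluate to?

x6 IFF x1 = True IFF False = False
x6 XOR x5 = True XOR True = False
(x6 IFF x1) IMPLIES (x6 XOR x5) = False IMPLIES False = True
x5 IFF x1 = True IFF False = False
x1 IFF (x5 IFF x1) = False IFF False = True
x6 IMPLIES (x1 IFF (x5 IFF x1)) = True IMPLIES True = True
((x6 IFF x1) IMPLIES (x6 XOR x5)) IFF (x6 IMPLIES (x1 IFF (x5 IFF x1))) = True IFF True = True
x1 IMPLIES x5 = False IMPLIES True = True
(x1 IMPLIES x5) XOR x6 = True XOR True = False
NOT ((x1 IMPLIES x5) XOR x6) = NOT False = True
(((x6 IFF x1) IMPLIES (x6 XOR x5)) IFF (x6 IMPLIES (x1 IFF (x5 IFF x1)))) IFF NOT ((x1 IMPLIES x5) XOR x6) = True IFF True = True
x1 IMPLIES x6 = False IMPLIES True = True
x6 XOR (x1 IMPLIES x6) = True XOR True = False
x1 XOR x6 = False XOR True = True
NOT (x1 XOR x6) = NOT True = False
(x6 XOR (x1 IMPLIES x6)) XOR NOT (x1 XOR x6) = False XOR False = False
((((x6 IFF x1) IMPLIES (x6 XOR x5)) IFF (x6 IMPLIES (x1 IFF (x5 IFF x1)))) IFF NOT ((x1 IMPLIES x5) XOR x6)) IFF ((x6 XOR (x1 IMPLIES x6)) XOR NOT (x1 XOR x6)) = True IFF False = False

False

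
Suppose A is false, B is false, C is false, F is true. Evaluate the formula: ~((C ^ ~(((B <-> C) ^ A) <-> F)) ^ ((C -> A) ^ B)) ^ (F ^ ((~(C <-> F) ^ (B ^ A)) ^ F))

1

Substituting A=0, B=0, C=0, F=1:
B <-> C = 0 <-> 0 = 1
(B <-> C) ^ A = 1 ^ 0 = 1
((B <-> C) ^ A) <-> F = 1 <-> 1 = 1
~(((B <-> C) ^ A) <-> F) = ~1 = 0
C ^ ~(((B <-> C) ^ A) <-> F) = 0 ^ 0 = 0
C -> A = 0 -> 0 = 1
(C -> A) ^ B = 1 ^ 0 = 1
(C ^ ~(((B <-> C) ^ A) <-> F)) ^ ((C -> A) ^ B) = 0 ^ 1 = 1
~((C ^ ~(((B <-> C) ^ A) <-> F)) ^ ((C -> A) ^ B)) = ~1 = 0
C <-> F = 0 <-> 1 = 0
~(C <-> F) = ~0 = 1
B ^ A = 0 ^ 0 = 0
~(C <-> F) ^ (B ^ A) = 1 ^ 0 = 1
(~(C <-> F) ^ (B ^ A)) ^ F = 1 ^ 1 = 0
F ^ ((~(C <-> F) ^ (B ^ A)) ^ F) = 1 ^ 0 = 1
~((C ^ ~(((B <-> C) ^ A) <-> F)) ^ ((C -> A) ^ B)) ^ (F ^ ((~(C <-> F) ^ (B ^ A)) ^ F)) = 0 ^ 1 = 1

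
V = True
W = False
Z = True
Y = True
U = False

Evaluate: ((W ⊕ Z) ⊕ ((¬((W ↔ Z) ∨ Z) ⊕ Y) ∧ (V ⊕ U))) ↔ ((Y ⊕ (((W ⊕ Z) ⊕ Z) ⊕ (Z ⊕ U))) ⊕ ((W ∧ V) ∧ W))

True

Substituting V=True, W=False, Z=True, Y=True, U=False:
W ⊕ Z = False ⊕ True = True
W ↔ Z = False ↔ True = False
(W ↔ Z) ∨ Z = False ∨ True = True
¬((W ↔ Z) ∨ Z) = ¬True = False
¬((W ↔ Z) ∨ Z) ⊕ Y = False ⊕ True = True
V ⊕ U = True ⊕ False = True
(¬((W ↔ Z) ∨ Z) ⊕ Y) ∧ (V ⊕ U) = True ∧ True = True
(W ⊕ Z) ⊕ ((¬((W ↔ Z) ∨ Z) ⊕ Y) ∧ (V ⊕ U)) = True ⊕ True = False
W ⊕ Z = False ⊕ True = True
(W ⊕ Z) ⊕ Z = True ⊕ True = False
Z ⊕ U = True ⊕ False = True
((W ⊕ Z) ⊕ Z) ⊕ (Z ⊕ U) = False ⊕ True = True
Y ⊕ (((W ⊕ Z) ⊕ Z) ⊕ (Z ⊕ U)) = True ⊕ True = False
W ∧ V = False ∧ True = False
(W ∧ V) ∧ W = False ∧ False = False
(Y ⊕ (((W ⊕ Z) ⊕ Z) ⊕ (Z ⊕ U))) ⊕ ((W ∧ V) ∧ W) = False ⊕ False = False
((W ⊕ Z) ⊕ ((¬((W ↔ Z) ∨ Z) ⊕ Y) ∧ (V ⊕ U))) ↔ ((Y ⊕ (((W ⊕ Z) ⊕ Z) ⊕ (Z ⊕ U))) ⊕ ((W ∧ V) ∧ W)) = False ↔ False = True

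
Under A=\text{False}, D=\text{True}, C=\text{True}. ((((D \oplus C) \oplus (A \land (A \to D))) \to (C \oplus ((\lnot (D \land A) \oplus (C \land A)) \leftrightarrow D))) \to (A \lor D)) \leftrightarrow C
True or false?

D \oplus C = \text{True} \oplus \text{True} = \text{False}
A \to D = \text{False} \to \text{True} = \text{True}
A \land (A \to D) = \text{False} \land \text{True} = \text{False}
(D \oplus C) \oplus (A \land (A \to D)) = \text{False} \oplus \text{False} = \text{False}
D \land A = \text{True} \land \text{False} = \text{False}
\lnot (D \land A) = \lnot \text{False} = \text{True}
C \land A = \text{True} \land \text{False} = \text{False}
\lnot (D \land A) \oplus (C \land A) = \text{True} \oplus \text{False} = \text{True}
(\lnot (D \land A) \oplus (C \land A)) \leftrightarrow D = \text{True} \leftrightarrow \text{True} = \text{True}
C \oplus ((\lnot (D \land A) \oplus (C \land A)) \leftrightarrow D) = \text{True} \oplus \text{True} = \text{False}
((D \oplus C) \oplus (A \land (A \to D))) \to (C \oplus ((\lnot (D \land A) \oplus (C \land A)) \leftrightarrow D)) = \text{False} \to \text{False} = \text{True}
A \lor D = \text{False} \lor \text{True} = \text{True}
(((D \oplus C) \oplus (A \land (A \to D))) \to (C \oplus ((\lnot (D \land A) \oplus (C \land A)) \leftrightarrow D))) \to (A \lor D) = \text{True} \to \text{True} = \text{True}
((((D \oplus C) \oplus (A \land (A \to D))) \to (C \oplus ((\lnot (D \land A) \oplus (C \land A)) \leftrightarrow D))) \to (A \lor D)) \leftrightarrow C = \text{True} \leftrightarrow \text{True} = \text{True}

\text{True}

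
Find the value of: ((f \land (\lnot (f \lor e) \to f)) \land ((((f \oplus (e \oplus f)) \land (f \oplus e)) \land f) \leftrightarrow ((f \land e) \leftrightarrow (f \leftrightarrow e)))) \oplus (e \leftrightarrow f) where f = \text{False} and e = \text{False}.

\text{True}

f \lor e = \text{False} \lor \text{False} = \text{False}
\lnot (f \lor e) = \lnot \text{False} = \text{True}
\lnot (f \lor e) \to f = \text{True} \to \text{False} = \text{False}
f \land (\lnot (f \lor e) \to f) = \text{False} \land \text{False} = \text{False}
e \oplus f = \text{False} \oplus \text{False} = \text{False}
f \oplus (e \oplus f) = \text{False} \oplus \text{False} = \text{False}
f \oplus e = \text{False} \oplus \text{False} = \text{False}
(f \oplus (e \oplus f)) \land (f \oplus e) = \text{False} \land \text{False} = \text{False}
((f \oplus (e \oplus f)) \land (f \oplus e)) \land f = \text{False} \land \text{False} = \text{False}
f \land e = \text{False} \land \text{False} = \text{False}
f \leftrightarrow e = \text{False} \leftrightarrow \text{False} = \text{True}
(f \land e) \leftrightarrow (f \leftrightarrow e) = \text{False} \leftrightarrow \text{True} = \text{False}
(((f \oplus (e \oplus f)) \land (f \oplus e)) \land f) \leftrightarrow ((f \land e) \leftrightarrow (f \leftrightarrow e)) = \text{False} \leftrightarrow \text{False} = \text{True}
(f \land (\lnot (f \lor e) \to f)) \land ((((f \oplus (e \oplus f)) \land (f \oplus e)) \land f) \leftrightarrow ((f \land e) \leftrightarrow (f \leftrightarrow e))) = \text{False} \land \text{True} = \text{False}
e \leftrightarrow f = \text{False} \leftrightarrow \text{False} = \text{True}
((f \land (\lnot (f \lor e) \to f)) \land ((((f \oplus (e \oplus f)) \land (f \oplus e)) \land f) \leftrightarrow ((f \land e) \leftrightarrow (f \leftrightarrow e)))) \oplus (e \leftrightarrow f) = \text{False} \oplus \text{True} = \text{True}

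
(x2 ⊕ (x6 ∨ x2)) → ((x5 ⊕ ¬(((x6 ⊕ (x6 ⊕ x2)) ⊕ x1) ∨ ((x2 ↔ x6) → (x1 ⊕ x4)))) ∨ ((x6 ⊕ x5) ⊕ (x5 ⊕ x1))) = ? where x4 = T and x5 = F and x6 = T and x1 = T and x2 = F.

F

x6 ∨ x2 = T ∨ F = T
x2 ⊕ (x6 ∨ x2) = F ⊕ T = T
x6 ⊕ x2 = T ⊕ F = T
x6 ⊕ (x6 ⊕ x2) = T ⊕ T = F
(x6 ⊕ (x6 ⊕ x2)) ⊕ x1 = F ⊕ T = T
x2 ↔ x6 = F ↔ T = F
x1 ⊕ x4 = T ⊕ T = F
(x2 ↔ x6) → (x1 ⊕ x4) = F → F = T
((x6 ⊕ (x6 ⊕ x2)) ⊕ x1) ∨ ((x2 ↔ x6) → (x1 ⊕ x4)) = T ∨ T = T
¬(((x6 ⊕ (x6 ⊕ x2)) ⊕ x1) ∨ ((x2 ↔ x6) → (x1 ⊕ x4))) = ¬T = F
x5 ⊕ ¬(((x6 ⊕ (x6 ⊕ x2)) ⊕ x1) ∨ ((x2 ↔ x6) → (x1 ⊕ x4))) = F ⊕ F = F
x6 ⊕ x5 = T ⊕ F = T
x5 ⊕ x1 = F ⊕ T = T
(x6 ⊕ x5) ⊕ (x5 ⊕ x1) = T ⊕ T = F
(x5 ⊕ ¬(((x6 ⊕ (x6 ⊕ x2)) ⊕ x1) ∨ ((x2 ↔ x6) → (x1 ⊕ x4)))) ∨ ((x6 ⊕ x5) ⊕ (x5 ⊕ x1)) = F ∨ F = F
(x2 ⊕ (x6 ∨ x2)) → ((x5 ⊕ ¬(((x6 ⊕ (x6 ⊕ x2)) ⊕ x1) ∨ ((x2 ↔ x6) → (x1 ⊕ x4)))) ∨ ((x6 ⊕ x5) ⊕ (x5 ⊕ x1))) = T → F = F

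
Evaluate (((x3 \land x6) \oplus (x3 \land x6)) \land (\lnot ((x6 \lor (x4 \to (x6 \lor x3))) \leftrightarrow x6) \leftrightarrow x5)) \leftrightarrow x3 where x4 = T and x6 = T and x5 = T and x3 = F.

x3 \land x6 = F \land T = F
x3 \land x6 = F \land T = F
(x3 \land x6) \oplus (x3 \land x6) = F \oplus F = F
x6 \lor x3 = T \lor F = T
x4 \to (x6 \lor x3) = T \to T = T
x6 \lor (x4 \to (x6 \lor x3)) = T \lor T = T
(x6 \lor (x4 \to (x6 \lor x3))) \leftrightarrow x6 = T \leftrightarrow T = T
\lnot ((x6 \lor (x4 \to (x6 \lor x3))) \leftrightarrow x6) = \lnot T = F
\lnot ((x6 \lor (x4 \to (x6 \lor x3))) \leftrightarrow x6) \leftrightarrow x5 = F \leftrightarrow T = F
((x3 \land x6) \oplus (x3 \land x6)) \land (\lnot ((x6 \lor (x4 \to (x6 \lor x3))) \leftrightarrow x6) \leftrightarrow x5) = F \land F = F
(((x3 \land x6) \oplus (x3 \land x6)) \land (\lnot ((x6 \lor (x4 \to (x6 \lor x3))) \leftrightarrow x6) \leftrightarrow x5)) \leftrightarrow x3 = F \leftrightarrow F = T

T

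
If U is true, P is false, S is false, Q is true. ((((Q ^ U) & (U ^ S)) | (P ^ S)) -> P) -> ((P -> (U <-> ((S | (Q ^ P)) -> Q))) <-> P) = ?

0

Q ^ U = 1 ^ 1 = 0
U ^ S = 1 ^ 0 = 1
(Q ^ U) & (U ^ S) = 0 & 1 = 0
P ^ S = 0 ^ 0 = 0
((Q ^ U) & (U ^ S)) | (P ^ S) = 0 | 0 = 0
(((Q ^ U) & (U ^ S)) | (P ^ S)) -> P = 0 -> 0 = 1
Q ^ P = 1 ^ 0 = 1
S | (Q ^ P) = 0 | 1 = 1
(S | (Q ^ P)) -> Q = 1 -> 1 = 1
U <-> ((S | (Q ^ P)) -> Q) = 1 <-> 1 = 1
P -> (U <-> ((S | (Q ^ P)) -> Q)) = 0 -> 1 = 1
(P -> (U <-> ((S | (Q ^ P)) -> Q))) <-> P = 1 <-> 0 = 0
((((Q ^ U) & (U ^ S)) | (P ^ S)) -> P) -> ((P -> (U <-> ((S | (Q ^ P)) -> Q))) <-> P) = 1 -> 0 = 0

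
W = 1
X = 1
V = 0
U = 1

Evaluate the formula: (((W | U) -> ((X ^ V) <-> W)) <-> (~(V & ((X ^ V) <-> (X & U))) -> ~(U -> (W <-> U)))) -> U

1

Substituting W=1, X=1, V=0, U=1:
W | U = 1 | 1 = 1
X ^ V = 1 ^ 0 = 1
(X ^ V) <-> W = 1 <-> 1 = 1
(W | U) -> ((X ^ V) <-> W) = 1 -> 1 = 1
X ^ V = 1 ^ 0 = 1
X & U = 1 & 1 = 1
(X ^ V) <-> (X & U) = 1 <-> 1 = 1
V & ((X ^ V) <-> (X & U)) = 0 & 1 = 0
~(V & ((X ^ V) <-> (X & U))) = ~0 = 1
W <-> U = 1 <-> 1 = 1
U -> (W <-> U) = 1 -> 1 = 1
~(U -> (W <-> U)) = ~1 = 0
~(V & ((X ^ V) <-> (X & U))) -> ~(U -> (W <-> U)) = 1 -> 0 = 0
((W | U) -> ((X ^ V) <-> W)) <-> (~(V & ((X ^ V) <-> (X & U))) -> ~(U -> (W <-> U))) = 1 <-> 0 = 0
(((W | U) -> ((X ^ V) <-> W)) <-> (~(V & ((X ^ V) <-> (X & U))) -> ~(U -> (W <-> U)))) -> U = 0 -> 1 = 1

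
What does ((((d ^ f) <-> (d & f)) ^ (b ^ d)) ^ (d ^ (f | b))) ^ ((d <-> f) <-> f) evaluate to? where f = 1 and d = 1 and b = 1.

d ^ f = 1 ^ 1 = 0
d & f = 1 & 1 = 1
(d ^ f) <-> (d & f) = 0 <-> 1 = 0
b ^ d = 1 ^ 1 = 0
((d ^ f) <-> (d & f)) ^ (b ^ d) = 0 ^ 0 = 0
f | b = 1 | 1 = 1
d ^ (f | b) = 1 ^ 1 = 0
(((d ^ f) <-> (d & f)) ^ (b ^ d)) ^ (d ^ (f | b)) = 0 ^ 0 = 0
d <-> f = 1 <-> 1 = 1
(d <-> f) <-> f = 1 <-> 1 = 1
((((d ^ f) <-> (d & f)) ^ (b ^ d)) ^ (d ^ (f | b))) ^ ((d <-> f) <-> f) = 0 ^ 1 = 1

1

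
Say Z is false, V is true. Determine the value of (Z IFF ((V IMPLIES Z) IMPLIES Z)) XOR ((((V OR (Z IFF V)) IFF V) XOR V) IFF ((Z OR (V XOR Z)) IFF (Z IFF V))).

True

Substituting Z=False, V=True:
V IMPLIES Z = True IMPLIES False = False
(V IMPLIES Z) IMPLIES Z = False IMPLIES False = True
Z IFF ((V IMPLIES Z) IMPLIES Z) = False IFF True = False
Z IFF V = False IFF True = False
V OR (Z IFF V) = True OR False = True
(V OR (Z IFF V)) IFF V = True IFF True = True
((V OR (Z IFF V)) IFF V) XOR V = True XOR True = False
V XOR Z = True XOR False = True
Z OR (V XOR Z) = False OR True = True
Z IFF V = False IFF True = False
(Z OR (V XOR Z)) IFF (Z IFF V) = True IFF False = False
(((V OR (Z IFF V)) IFF V) XOR V) IFF ((Z OR (V XOR Z)) IFF (Z IFF V)) = False IFF False = True
(Z IFF ((V IMPLIES Z) IMPLIES Z)) XOR ((((V OR (Z IFF V)) IFF V) XOR V) IFF ((Z OR (V XOR Z)) IFF (Z IFF V))) = False XOR True = True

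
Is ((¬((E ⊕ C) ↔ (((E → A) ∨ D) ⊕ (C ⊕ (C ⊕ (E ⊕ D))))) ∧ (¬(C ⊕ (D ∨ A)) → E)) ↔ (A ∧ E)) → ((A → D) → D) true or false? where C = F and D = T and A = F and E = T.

E ⊕ C = T ⊕ F = T
E → A = T → F = F
(E → A) ∨ D = F ∨ T = T
E ⊕ D = T ⊕ T = F
C ⊕ (E ⊕ D) = F ⊕ F = F
C ⊕ (C ⊕ (E ⊕ D)) = F ⊕ F = F
((E → A) ∨ D) ⊕ (C ⊕ (C ⊕ (E ⊕ D))) = T ⊕ F = T
(E ⊕ C) ↔ (((E → A) ∨ D) ⊕ (C ⊕ (C ⊕ (E ⊕ D)))) = T ↔ T = T
¬((E ⊕ C) ↔ (((E → A) ∨ D) ⊕ (C ⊕ (C ⊕ (E ⊕ D))))) = ¬T = F
D ∨ A = T ∨ F = T
C ⊕ (D ∨ A) = F ⊕ T = T
¬(C ⊕ (D ∨ A)) = ¬T = F
¬(C ⊕ (D ∨ A)) → E = F → T = T
¬((E ⊕ C) ↔ (((E → A) ∨ D) ⊕ (C ⊕ (C ⊕ (E ⊕ D))))) ∧ (¬(C ⊕ (D ∨ A)) → E) = F ∧ T = F
A ∧ E = F ∧ T = F
(¬((E ⊕ C) ↔ (((E → A) ∨ D) ⊕ (C ⊕ (C ⊕ (E ⊕ D))))) ∧ (¬(C ⊕ (D ∨ A)) → E)) ↔ (A ∧ E) = F ↔ F = T
A → D = F → T = T
(A → D) → D = T → T = T
((¬((E ⊕ C) ↔ (((E → A) ∨ D) ⊕ (C ⊕ (C ⊕ (E ⊕ D))))) ∧ (¬(C ⊕ (D ∨ A)) → E)) ↔ (A ∧ E)) → ((A → D) → D) = T → T = T

T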